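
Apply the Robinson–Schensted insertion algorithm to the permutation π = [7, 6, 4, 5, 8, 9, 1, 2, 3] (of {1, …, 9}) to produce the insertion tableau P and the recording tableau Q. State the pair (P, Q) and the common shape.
P = [1, 2, 3, 9] / [4, 5, 8] / [6] / [7];  Q = [1, 4, 5, 6] / [2, 8, 9] / [3] / [7];  common shape = (4, 3, 1, 1)

Row-insert the values π_1, π_2, … into P one at a time, bumping the leftmost entry strictly greater than the inserted value down to the next row. The recording tableau Q records, in position (i, j), the step at which that cell was added to P.
  Insert 7 (step 1): P = [7];  Q = [1]
  Insert 6 (step 2): P = [6] / [7];  Q = [1] / [2]
  Insert 4 (step 3): P = [4] / [6] / [7];  Q = [1] / [2] / [3]
  Insert 5 (step 4): P = [4, 5] / [6] / [7];  Q = [1, 4] / [2] / [3]
  Insert 8 (step 5): P = [4, 5, 8] / [6] / [7];  Q = [1, 4, 5] / [2] / [3]
  Insert 9 (step 6): P = [4, 5, 8, 9] / [6] / [7];  Q = [1, 4, 5, 6] / [2] / [3]
  Insert 1 (step 7): P = [1, 5, 8, 9] / [4] / [6] / [7];  Q = [1, 4, 5, 6] / [2] / [3] / [7]
  Insert 2 (step 8): P = [1, 2, 8, 9] / [4, 5] / [6] / [7];  Q = [1, 4, 5, 6] / [2, 8] / [3] / [7]
  Insert 3 (step 9): P = [1, 2, 3, 9] / [4, 5, 8] / [6] / [7];  Q = [1, 4, 5, 6] / [2, 8, 9] / [3] / [7]
Final shape: (4, 3, 1, 1).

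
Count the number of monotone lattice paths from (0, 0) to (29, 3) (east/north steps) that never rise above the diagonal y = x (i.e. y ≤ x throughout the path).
Number of paths = 4464

By the reflection principle (André's argument), the number of monotone paths to (29, 3) with n ≤ m that never go above y = x is C(32, 29) − C(32, 30) = 4960 − 496 = 4464.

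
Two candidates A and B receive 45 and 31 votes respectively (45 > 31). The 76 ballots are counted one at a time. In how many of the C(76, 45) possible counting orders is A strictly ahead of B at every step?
Strict-lead orderings = 353106839637522634720

Total orderings of the 76 votes with 45 for A: C(76, 45) = 1916865700889408588480. By the Bertrand ballot formula (Cycle Lemma / reflection principle), the number of orderings in which A is strictly ahead of B throughout is (p − q)/(p + q) · C(p + q, p) = (45 − 31)/(45 + 31) · 1916865700889408588480 = 353106839637522634720.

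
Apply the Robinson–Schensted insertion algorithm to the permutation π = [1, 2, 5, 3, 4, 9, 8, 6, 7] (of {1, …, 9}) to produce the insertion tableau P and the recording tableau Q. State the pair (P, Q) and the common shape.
P = [1, 2, 3, 4, 6, 7] / [5, 8] / [9];  Q = [1, 2, 3, 5, 6, 9] / [4, 7] / [8];  common shape = (6, 2, 1)

Row-insert the values π_1, π_2, … into P one at a time, bumping the leftmost entry strictly greater than the inserted value down to the next row. The recording tableau Q records, in position (i, j), the step at which that cell was added to P.
  Insert 1 (step 1): P = [1];  Q = [1]
  Insert 2 (step 2): P = [1, 2];  Q = [1, 2]
  Insert 5 (step 3): P = [1, 2, 5];  Q = [1, 2, 3]
  Insert 3 (step 4): P = [1, 2, 3] / [5];  Q = [1, 2, 3] / [4]
  Insert 4 (step 5): P = [1, 2, 3, 4] / [5];  Q = [1, 2, 3, 5] / [4]
  Insert 9 (step 6): P = [1, 2, 3, 4, 9] / [5];  Q = [1, 2, 3, 5, 6] / [4]
  Insert 8 (step 7): P = [1, 2, 3, 4, 8] / [5, 9];  Q = [1, 2, 3, 5, 6] / [4, 7]
  Insert 6 (step 8): P = [1, 2, 3, 4, 6] / [5, 8] / [9];  Q = [1, 2, 3, 5, 6] / [4, 7] / [8]
  Insert 7 (step 9): P = [1, 2, 3, 4, 6, 7] / [5, 8] / [9];  Q = [1, 2, 3, 5, 6, 9] / [4, 7] / [8]
Final shape: (6, 2, 1).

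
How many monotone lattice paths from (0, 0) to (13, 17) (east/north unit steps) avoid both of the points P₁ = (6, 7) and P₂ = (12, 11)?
Number of paths = 79445056

Inclusion–exclusion. Total paths: C(30, 13) = 119759850. Through P₁: C(13, 6)·C(17, 7) = 33372768. Through P₂: C(23, 12)·C(7, 1) = 9464546. Since P₁ is strictly southwest of P₂, a monotone path through both must visit P₁ then P₂; paths through both = C(13, 6)·C(10, 6)·C(7, 1) = 2522520. Avoid both = 119759850 − 33372768 − 9464546 + 2522520 = 79445056.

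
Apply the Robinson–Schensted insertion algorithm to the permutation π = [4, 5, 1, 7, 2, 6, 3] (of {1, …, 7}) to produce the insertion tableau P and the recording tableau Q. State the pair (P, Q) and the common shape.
P = [1, 2, 3] / [4, 5, 6] / [7];  Q = [1, 2, 4] / [3, 5, 6] / [7];  common shape = (3, 3, 1)

Row-insert the values π_1, π_2, … into P one at a time, bumping the leftmost entry strictly greater than the inserted value down to the next row. The recording tableau Q records, in position (i, j), the step at which that cell was added to P.
  Insert 4 (step 1): P = [4];  Q = [1]
  Insert 5 (step 2): P = [4, 5];  Q = [1, 2]
  Insert 1 (step 3): P = [1, 5] / [4];  Q = [1, 2] / [3]
  Insert 7 (step 4): P = [1, 5, 7] / [4];  Q = [1, 2, 4] / [3]
  Insert 2 (step 5): P = [1, 2, 7] / [4, 5];  Q = [1, 2, 4] / [3, 5]
  Insert 6 (step 6): P = [1, 2, 6] / [4, 5, 7];  Q = [1, 2, 4] / [3, 5, 6]
  Insert 3 (step 7): P = [1, 2, 3] / [4, 5, 6] / [7];  Q = [1, 2, 4] / [3, 5, 6] / [7]
Final shape: (3, 3, 1).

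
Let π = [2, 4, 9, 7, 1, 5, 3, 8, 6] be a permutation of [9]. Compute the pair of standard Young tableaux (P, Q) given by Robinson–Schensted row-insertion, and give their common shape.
P = [1, 3, 5, 6] / [2, 4, 8] / [7] / [9];  Q = [1, 2, 3, 8] / [4, 6, 9] / [5] / [7];  common shape = (4, 3, 1, 1)

Row-insert the values π_1, π_2, … into P one at a time, bumping the leftmost entry strictly greater than the inserted value down to the next row. The recording tableau Q records, in position (i, j), the step at which that cell was added to P.
  Insert 2 (step 1): P = [2];  Q = [1]
  Insert 4 (step 2): P = [2, 4];  Q = [1, 2]
  Insert 9 (step 3): P = [2, 4, 9];  Q = [1, 2, 3]
  Insert 7 (step 4): P = [2, 4, 7] / [9];  Q = [1, 2, 3] / [4]
  Insert 1 (step 5): P = [1, 4, 7] / [2] / [9];  Q = [1, 2, 3] / [4] / [5]
  Insert 5 (step 6): P = [1, 4, 5] / [2, 7] / [9];  Q = [1, 2, 3] / [4, 6] / [5]
  Insert 3 (step 7): P = [1, 3, 5] / [2, 4] / [7] / [9];  Q = [1, 2, 3] / [4, 6] / [5] / [7]
  Insert 8 (step 8): P = [1, 3, 5, 8] / [2, 4] / [7] / [9];  Q = [1, 2, 3, 8] / [4, 6] / [5] / [7]
  Insert 6 (step 9): P = [1, 3, 5, 6] / [2, 4, 8] / [7] / [9];  Q = [1, 2, 3, 8] / [4, 6, 9] / [5] / [7]
Final shape: (4, 3, 1, 1).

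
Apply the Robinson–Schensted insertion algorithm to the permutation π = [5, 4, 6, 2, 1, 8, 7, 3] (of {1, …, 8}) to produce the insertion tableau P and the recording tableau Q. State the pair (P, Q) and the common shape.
P = [1, 3, 7] / [2, 6] / [4, 8] / [5];  Q = [1, 3, 6] / [2, 7] / [4, 8] / [5];  common shape = (3, 2, 2, 1)

Row-insert the values π_1, π_2, … into P one at a time, bumping the leftmost entry strictly greater than the inserted value down to the next row. The recording tableau Q records, in position (i, j), the step at which that cell was added to P.
  Insert 5 (step 1): P = [5];  Q = [1]
  Insert 4 (step 2): P = [4] / [5];  Q = [1] / [2]
  Insert 6 (step 3): P = [4, 6] / [5];  Q = [1, 3] / [2]
  Insert 2 (step 4): P = [2, 6] / [4] / [5];  Q = [1, 3] / [2] / [4]
  Insert 1 (step 5): P = [1, 6] / [2] / [4] / [5];  Q = [1, 3] / [2] / [4] / [5]
  Insert 8 (step 6): P = [1, 6, 8] / [2] / [4] / [5];  Q = [1, 3, 6] / [2] / [4] / [5]
  Insert 7 (step 7): P = [1, 6, 7] / [2, 8] / [4] / [5];  Q = [1, 3, 6] / [2, 7] / [4] / [5]
  Insert 3 (step 8): P = [1, 3, 7] / [2, 6] / [4, 8] / [5];  Q = [1, 3, 6] / [2, 7] / [4, 8] / [5]
Final shape: (3, 2, 2, 1).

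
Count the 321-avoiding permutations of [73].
C_73 = 79463489365077377841208237632349268884500

These 321-avoiding permutations are counted by the Catalan number C_n = (1/(n + 1)) · C(2n, n). For n = 73: C_73 = (1/74) · C(146, 73) = 5880298213015725960249409584793845897453000/74 = 79463489365077377841208237632349268884500.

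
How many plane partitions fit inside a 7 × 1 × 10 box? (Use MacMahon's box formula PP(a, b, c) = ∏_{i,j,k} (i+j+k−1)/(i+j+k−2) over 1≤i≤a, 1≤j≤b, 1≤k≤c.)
PP(7, 1, 10) = 19448

Evaluate the triple product over i = 1..7, j = 1..1, k = 1..10. The factors are (2/1) · (3/2) · (4/3) · (5/4) · (6/5) · (7/6) · (8/7) · (9/8) · … (70 factors total). The numerators and denominators telescope so the product is an integer; carrying out the multiplication exactly gives PP(7, 1, 10) = 19448.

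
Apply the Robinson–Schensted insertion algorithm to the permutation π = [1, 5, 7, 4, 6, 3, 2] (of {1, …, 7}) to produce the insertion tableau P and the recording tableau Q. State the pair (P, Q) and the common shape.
P = [1, 2, 6] / [3, 7] / [4] / [5];  Q = [1, 2, 3] / [4, 5] / [6] / [7];  common shape = (3, 2, 1, 1)

Row-insert the values π_1, π_2, … into P one at a time, bumping the leftmost entry strictly greater than the inserted value down to the next row. The recording tableau Q records, in position (i, j), the step at which that cell was added to P.
  Insert 1 (step 1): P = [1];  Q = [1]
  Insert 5 (step 2): P = [1, 5];  Q = [1, 2]
  Insert 7 (step 3): P = [1, 5, 7];  Q = [1, 2, 3]
  Insert 4 (step 4): P = [1, 4, 7] / [5];  Q = [1, 2, 3] / [4]
  Insert 6 (step 5): P = [1, 4, 6] / [5, 7];  Q = [1, 2, 3] / [4, 5]
  Insert 3 (step 6): P = [1, 3, 6] / [4, 7] / [5];  Q = [1, 2, 3] / [4, 5] / [6]
  Insert 2 (step 7): P = [1, 2, 6] / [3, 7] / [4] / [5];  Q = [1, 2, 3] / [4, 5] / [6] / [7]
Final shape: (3, 2, 1, 1).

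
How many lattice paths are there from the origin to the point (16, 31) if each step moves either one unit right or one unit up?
Number of paths = 1503232609098

A monotone lattice path from (0, 0) to (16, 31) consists of 16 east steps and 31 north steps in some order, so it is determined by which 16 of the 47 steps are east. The count is C(47, 16) = 1503232609098.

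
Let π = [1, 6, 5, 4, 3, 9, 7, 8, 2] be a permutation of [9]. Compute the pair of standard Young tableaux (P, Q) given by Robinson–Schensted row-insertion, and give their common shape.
P = [1, 2, 7, 8] / [3, 9] / [4] / [5] / [6];  Q = [1, 2, 6, 8] / [3, 7] / [4] / [5] / [9];  common shape = (4, 2, 1, 1, 1)

Row-insert the values π_1, π_2, … into P one at a time, bumping the leftmost entry strictly greater than the inserted value down to the next row. The recording tableau Q records, in position (i, j), the step at which that cell was added to P.
  Insert 1 (step 1): P = [1];  Q = [1]
  Insert 6 (step 2): P = [1, 6];  Q = [1, 2]
  Insert 5 (step 3): P = [1, 5] / [6];  Q = [1, 2] / [3]
  Insert 4 (step 4): P = [1, 4] / [5] / [6];  Q = [1, 2] / [3] / [4]
  Insert 3 (step 5): P = [1, 3] / [4] / [5] / [6];  Q = [1, 2] / [3] / [4] / [5]
  Insert 9 (step 6): P = [1, 3, 9] / [4] / [5] / [6];  Q = [1, 2, 6] / [3] / [4] / [5]
  Insert 7 (step 7): P = [1, 3, 7] / [4, 9] / [5] / [6];  Q = [1, 2, 6] / [3, 7] / [4] / [5]
  Insert 8 (step 8): P = [1, 3, 7, 8] / [4, 9] / [5] / [6];  Q = [1, 2, 6, 8] / [3, 7] / [4] / [5]
  Insert 2 (step 9): P = [1, 2, 7, 8] / [3, 9] / [4] / [5] / [6];  Q = [1, 2, 6, 8] / [3, 7] / [4] / [5] / [9]
Final shape: (4, 2, 1, 1, 1).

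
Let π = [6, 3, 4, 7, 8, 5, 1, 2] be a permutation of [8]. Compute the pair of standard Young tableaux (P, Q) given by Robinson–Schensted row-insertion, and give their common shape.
P = [1, 2, 5, 8] / [3, 4] / [6, 7];  Q = [1, 3, 4, 5] / [2, 6] / [7, 8];  common shape = (4, 2, 2)

Row-insert the values π_1, π_2, … into P one at a time, bumping the leftmost entry strictly greater than the inserted value down to the next row. The recording tableau Q records, in position (i, j), the step at which that cell was added to P.
  Insert 6 (step 1): P = [6];  Q = [1]
  Insert 3 (step 2): P = [3] / [6];  Q = [1] / [2]
  Insert 4 (step 3): P = [3, 4] / [6];  Q = [1, 3] / [2]
  Insert 7 (step 4): P = [3, 4, 7] / [6];  Q = [1, 3, 4] / [2]
  Insert 8 (step 5): P = [3, 4, 7, 8] / [6];  Q = [1, 3, 4, 5] / [2]
  Insert 5 (step 6): P = [3, 4, 5, 8] / [6, 7];  Q = [1, 3, 4, 5] / [2, 6]
  Insert 1 (step 7): P = [1, 4, 5, 8] / [3, 7] / [6];  Q = [1, 3, 4, 5] / [2, 6] / [7]
  Insert 2 (step 8): P = [1, 2, 5, 8] / [3, 4] / [6, 7];  Q = [1, 3, 4, 5] / [2, 6] / [7, 8]
Final shape: (4, 2, 2).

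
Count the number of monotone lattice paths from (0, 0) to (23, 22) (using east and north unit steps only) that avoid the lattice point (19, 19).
Number of paths = 2879631130800

Total paths from (0, 0) to (23, 22): C(45, 23) = 4116715363800. Paths through (19, 19): (paths (0, 0) → (19, 19)) × (paths (19, 19) → (23, 22)) = C(38, 19) · C(7, 4) = 35345263800 · 35 = 1237084233000. Avoidance count = 4116715363800 − 1237084233000 = 2879631130800.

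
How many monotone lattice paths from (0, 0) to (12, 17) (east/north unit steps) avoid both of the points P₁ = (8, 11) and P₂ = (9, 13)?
Number of paths = 26550125

Inclusion–exclusion. Total paths: C(29, 12) = 51895935. Through P₁: C(19, 8)·C(10, 4) = 15872220. Through P₂: C(22, 9)·C(7, 3) = 17409700. Since P₁ is strictly southwest of P₂, a monotone path through both must visit P₁ then P₂; paths through both = C(19, 8)·C(3, 1)·C(7, 3) = 7936110. Avoid both = 51895935 − 15872220 − 17409700 + 7936110 = 26550125.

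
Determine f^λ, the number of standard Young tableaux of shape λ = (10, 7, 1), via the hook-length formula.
# SYT of shape (10, 7, 1) = 102102

Hook-length formula: f^λ = n! / Π hook(c), product over all cells c of the Young diagram. For λ = (10, 7, 1), n = 18 boxes. Hook lengths by row (left-to-right, top-to-bottom): [12, 10, 9, 8, 7, 6, 5, 3, 2, 1]; [8, 6, 5, 4, 3, 2, 1]; [1]. Product of hooks = 62705664000. So f^λ = 18! / 62705664000 = 6402373705728000 / 62705664000 = 102102.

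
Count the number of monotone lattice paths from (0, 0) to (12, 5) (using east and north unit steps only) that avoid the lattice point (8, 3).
Number of paths = 3713

Total paths from (0, 0) to (12, 5): C(17, 12) = 6188. Paths through (8, 3): (paths (0, 0) → (8, 3)) × (paths (8, 3) → (12, 5)) = C(11, 8) · C(6, 4) = 165 · 15 = 2475. Avoidance count = 6188 − 2475 = 3713.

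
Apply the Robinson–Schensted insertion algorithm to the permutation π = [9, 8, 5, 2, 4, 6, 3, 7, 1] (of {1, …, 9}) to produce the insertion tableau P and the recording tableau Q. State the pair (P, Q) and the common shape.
P = [1, 3, 6, 7] / [2] / [4] / [5] / [8] / [9];  Q = [1, 5, 6, 8] / [2] / [3] / [4] / [7] / [9];  common shape = (4, 1, 1, 1, 1, 1)

Row-insert the values π_1, π_2, … into P one at a time, bumping the leftmost entry strictly greater than the inserted value down to the next row. The recording tableau Q records, in position (i, j), the step at which that cell was added to P.
  Insert 9 (step 1): P = [9];  Q = [1]
  Insert 8 (step 2): P = [8] / [9];  Q = [1] / [2]
  Insert 5 (step 3): P = [5] / [8] / [9];  Q = [1] / [2] / [3]
  Insert 2 (step 4): P = [2] / [5] / [8] / [9];  Q = [1] / [2] / [3] / [4]
  Insert 4 (step 5): P = [2, 4] / [5] / [8] / [9];  Q = [1, 5] / [2] / [3] / [4]
  Insert 6 (step 6): P = [2, 4, 6] / [5] / [8] / [9];  Q = [1, 5, 6] / [2] / [3] / [4]
  Insert 3 (step 7): P = [2, 3, 6] / [4] / [5] / [8] / [9];  Q = [1, 5, 6] / [2] / [3] / [4] / [7]
  Insert 7 (step 8): P = [2, 3, 6, 7] / [4] / [5] / [8] / [9];  Q = [1, 5, 6, 8] / [2] / [3] / [4] / [7]
  Insert 1 (step 9): P = [1, 3, 6, 7] / [2] / [4] / [5] / [8] / [9];  Q = [1, 5, 6, 8] / [2] / [3] / [4] / [7] / [9]
Final shape: (4, 1, 1, 1, 1, 1).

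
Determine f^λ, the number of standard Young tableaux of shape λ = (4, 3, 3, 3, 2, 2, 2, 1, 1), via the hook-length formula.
# SYT of shape (4, 3, 3, 3, 2, 2, 2, 1, 1) = 72424352

Hook-length formula: f^λ = n! / Π hook(c), product over all cells c of the Young diagram. For λ = (4, 3, 3, 3, 2, 2, 2, 1, 1), n = 21 boxes. Hook lengths by row (left-to-right, top-to-bottom): [12, 9, 5, 1]; [10, 7, 3]; [9, 6, 2]; [8, 5, 1]; [6, 3]; [5, 2]; [4, 1]; [2]; [1]. Product of hooks = 705438720000. So f^λ = 21! / 705438720000 = 51090942171709440000 / 705438720000 = 72424352.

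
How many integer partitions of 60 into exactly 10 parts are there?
p(60, 10 parts) = 62740

Partitions of n into exactly k parts are in bijection with partitions of n − k into at most k parts (subtract 1 from each part). So p(60, exactly 10) = p(50, parts ≤ 10). Computing via the recurrence p(m, j) = p(m, j−1) + p(m−j, j) gives 62740.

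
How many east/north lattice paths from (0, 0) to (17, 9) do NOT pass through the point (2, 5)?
Number of paths = 3043154

Total paths from (0, 0) to (17, 9): C(26, 17) = 3124550. Paths through (2, 5): (paths (0, 0) → (2, 5)) × (paths (2, 5) → (17, 9)) = C(7, 2) · C(19, 15) = 21 · 3876 = 81396. Avoidance count = 3124550 − 81396 = 3043154.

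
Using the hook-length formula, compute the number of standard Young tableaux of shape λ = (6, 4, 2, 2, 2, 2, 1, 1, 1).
# SYT of shape (6, 4, 2, 2, 2, 2, 1, 1, 1) = 244885680

Hook-length formula: f^λ = n! / Π hook(c), product over all cells c of the Young diagram. For λ = (6, 4, 2, 2, 2, 2, 1, 1, 1), n = 21 boxes. Hook lengths by row (left-to-right, top-to-bottom): [14, 10, 5, 4, 2, 1]; [11, 7, 2, 1]; [8, 4]; [7, 3]; [6, 2]; [5, 1]; [3]; [2]; [1]. Product of hooks = 208631808000. So f^λ = 21! / 208631808000 = 51090942171709440000 / 208631808000 = 244885680.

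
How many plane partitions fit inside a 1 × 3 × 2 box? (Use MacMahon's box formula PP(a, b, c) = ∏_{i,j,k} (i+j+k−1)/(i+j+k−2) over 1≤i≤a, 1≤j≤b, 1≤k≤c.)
PP(1, 3, 2) = 10

Evaluate the triple product over i = 1..1, j = 1..3, k = 1..2. The factors are (2/1) · (3/2) · (3/2) · (4/3) · (4/3) · (5/4). The numerators and denominators telescope so the product is an integer; carrying out the multiplication exactly gives PP(1, 3, 2) = 10.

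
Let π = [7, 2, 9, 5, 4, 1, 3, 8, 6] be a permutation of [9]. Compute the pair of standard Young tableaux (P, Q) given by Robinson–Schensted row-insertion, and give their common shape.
P = [1, 3, 6] / [2, 4, 8] / [5, 9] / [7];  Q = [1, 3, 8] / [2, 4, 9] / [5, 7] / [6];  common shape = (3, 3, 2, 1)

Row-insert the values π_1, π_2, … into P one at a time, bumping the leftmost entry strictly greater than the inserted value down to the next row. The recording tableau Q records, in position (i, j), the step at which that cell was added to P.
  Insert 7 (step 1): P = [7];  Q = [1]
  Insert 2 (step 2): P = [2] / [7];  Q = [1] / [2]
  Insert 9 (step 3): P = [2, 9] / [7];  Q = [1, 3] / [2]
  Insert 5 (step 4): P = [2, 5] / [7, 9];  Q = [1, 3] / [2, 4]
  Insert 4 (step 5): P = [2, 4] / [5, 9] / [7];  Q = [1, 3] / [2, 4] / [5]
  Insert 1 (step 6): P = [1, 4] / [2, 9] / [5] / [7];  Q = [1, 3] / [2, 4] / [5] / [6]
  Insert 3 (step 7): P = [1, 3] / [2, 4] / [5, 9] / [7];  Q = [1, 3] / [2, 4] / [5, 7] / [6]
  Insert 8 (step 8): P = [1, 3, 8] / [2, 4] / [5, 9] / [7];  Q = [1, 3, 8] / [2, 4] / [5, 7] / [6]
  Insert 6 (step 9): P = [1, 3, 6] / [2, 4, 8] / [5, 9] / [7];  Q = [1, 3, 8] / [2, 4, 9] / [5, 7] / [6]
Final shape: (3, 3, 2, 1).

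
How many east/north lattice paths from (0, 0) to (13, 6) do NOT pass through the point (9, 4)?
Number of paths = 16407

Total paths from (0, 0) to (13, 6): C(19, 13) = 27132. Paths through (9, 4): (paths (0, 0) → (9, 4)) × (paths (9, 4) → (13, 6)) = C(13, 9) · C(6, 4) = 715 · 15 = 10725. Avoidance count = 27132 − 10725 = 16407.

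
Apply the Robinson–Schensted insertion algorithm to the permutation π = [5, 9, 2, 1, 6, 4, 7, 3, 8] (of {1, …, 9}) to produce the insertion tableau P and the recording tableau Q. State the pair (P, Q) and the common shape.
P = [1, 3, 7, 8] / [2, 4] / [5, 6] / [9];  Q = [1, 2, 7, 9] / [3, 5] / [4, 6] / [8];  common shape = (4, 2, 2, 1)

Row-insert the values π_1, π_2, … into P one at a time, bumping the leftmost entry strictly greater than the inserted value down to the next row. The recording tableau Q records, in position (i, j), the step at which that cell was added to P.
  Insert 5 (step 1): P = [5];  Q = [1]
  Insert 9 (step 2): P = [5, 9];  Q = [1, 2]
  Insert 2 (step 3): P = [2, 9] / [5];  Q = [1, 2] / [3]
  Insert 1 (step 4): P = [1, 9] / [2] / [5];  Q = [1, 2] / [3] / [4]
  Insert 6 (step 5): P = [1, 6] / [2, 9] / [5];  Q = [1, 2] / [3, 5] / [4]
  Insert 4 (step 6): P = [1, 4] / [2, 6] / [5, 9];  Q = [1, 2] / [3, 5] / [4, 6]
  Insert 7 (step 7): P = [1, 4, 7] / [2, 6] / [5, 9];  Q = [1, 2, 7] / [3, 5] / [4, 6]
  Insert 3 (step 8): P = [1, 3, 7] / [2, 4] / [5, 6] / [9];  Q = [1, 2, 7] / [3, 5] / [4, 6] / [8]
  Insert 8 (step 9): P = [1, 3, 7, 8] / [2, 4] / [5, 6] / [9];  Q = [1, 2, 7, 9] / [3, 5] / [4, 6] / [8]
Final shape: (4, 2, 2, 1).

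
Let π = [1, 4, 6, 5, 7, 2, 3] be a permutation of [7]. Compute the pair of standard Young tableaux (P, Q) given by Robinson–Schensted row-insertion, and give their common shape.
P = [1, 2, 3, 7] / [4, 5] / [6];  Q = [1, 2, 3, 5] / [4, 7] / [6];  common shape = (4, 2, 1)

Row-insert the values π_1, π_2, … into P one at a time, bumping the leftmost entry strictly greater than the inserted value down to the next row. The recording tableau Q records, in position (i, j), the step at which that cell was added to P.
  Insert 1 (step 1): P = [1];  Q = [1]
  Insert 4 (step 2): P = [1, 4];  Q = [1, 2]
  Insert 6 (step 3): P = [1, 4, 6];  Q = [1, 2, 3]
  Insert 5 (step 4): P = [1, 4, 5] / [6];  Q = [1, 2, 3] / [4]
  Insert 7 (step 5): P = [1, 4, 5, 7] / [6];  Q = [1, 2, 3, 5] / [4]
  Insert 2 (step 6): P = [1, 2, 5, 7] / [4] / [6];  Q = [1, 2, 3, 5] / [4] / [6]
  Insert 3 (step 7): P = [1, 2, 3, 7] / [4, 5] / [6];  Q = [1, 2, 3, 5] / [4, 7] / [6]
Final shape: (4, 2, 1).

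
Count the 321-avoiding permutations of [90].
C_90 = 1000134600800354781929399250536541864362461089950800

These 321-avoiding permutations are counted by the Catalan number C_n = (1/(n + 1)) · C(2n, n). For n = 90: C_90 = (1/91) · C(180, 90) = 91012248672832285155575331798825309656983959185522800/91 = 1000134600800354781929399250536541864362461089950800.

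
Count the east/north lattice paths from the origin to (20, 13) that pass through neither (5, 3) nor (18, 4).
Number of paths = 389756675

Inclusion–exclusion. Total paths: C(33, 20) = 573166440. Through P₁: C(8, 5)·C(25, 15) = 183050560. Through P₂: C(22, 18)·C(11, 2) = 402325. Since P₁ is strictly southwest of P₂, a monotone path through both must visit P₁ then P₂; paths through both = C(8, 5)·C(14, 13)·C(11, 2) = 43120. Avoid both = 573166440 − 183050560 − 402325 + 43120 = 389756675.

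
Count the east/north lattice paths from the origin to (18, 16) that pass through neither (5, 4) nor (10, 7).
Number of paths = 1247474110

Inclusion–exclusion. Total paths: C(34, 18) = 2203961430. Through P₁: C(9, 5)·C(25, 13) = 655237800. Through P₂: C(17, 10)·C(17, 8) = 472780880. Since P₁ is strictly southwest of P₂, a monotone path through both must visit P₁ then P₂; paths through both = C(9, 5)·C(8, 5)·C(17, 8) = 171531360. Avoid both = 2203961430 − 655237800 − 472780880 + 171531360 = 1247474110.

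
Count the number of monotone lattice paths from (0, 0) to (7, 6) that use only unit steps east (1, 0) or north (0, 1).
Number of paths = 1716

A monotone lattice path from (0, 0) to (7, 6) consists of 7 east steps and 6 north steps in some order, so it is determined by which 7 of the 13 steps are east. The count is C(13, 7) = 1716.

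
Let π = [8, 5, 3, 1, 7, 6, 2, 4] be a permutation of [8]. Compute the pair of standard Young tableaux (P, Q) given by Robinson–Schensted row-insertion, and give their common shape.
P = [1, 2, 4] / [3, 6] / [5, 7] / [8];  Q = [1, 5, 8] / [2, 6] / [3, 7] / [4];  common shape = (3, 2, 2, 1)

Row-insert the values π_1, π_2, … into P one at a time, bumping the leftmost entry strictly greater than the inserted value down to the next row. The recording tableau Q records, in position (i, j), the step at which that cell was added to P.
  Insert 8 (step 1): P = [8];  Q = [1]
  Insert 5 (step 2): P = [5] / [8];  Q = [1] / [2]
  Insert 3 (step 3): P = [3] / [5] / [8];  Q = [1] / [2] / [3]
  Insert 1 (step 4): P = [1] / [3] / [5] / [8];  Q = [1] / [2] / [3] / [4]
  Insert 7 (step 5): P = [1, 7] / [3] / [5] / [8];  Q = [1, 5] / [2] / [3] / [4]
  Insert 6 (step 6): P = [1, 6] / [3, 7] / [5] / [8];  Q = [1, 5] / [2, 6] / [3] / [4]
  Insert 2 (step 7): P = [1, 2] / [3, 6] / [5, 7] / [8];  Q = [1, 5] / [2, 6] / [3, 7] / [4]
  Insert 4 (step 8): P = [1, 2, 4] / [3, 6] / [5, 7] / [8];  Q = [1, 5, 8] / [2, 6] / [3, 7] / [4]
Final shape: (3, 2, 2, 1).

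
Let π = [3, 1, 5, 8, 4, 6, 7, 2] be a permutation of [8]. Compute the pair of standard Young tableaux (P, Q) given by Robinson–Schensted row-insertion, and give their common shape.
P = [1, 2, 6, 7] / [3, 4, 8] / [5];  Q = [1, 3, 4, 7] / [2, 5, 6] / [8];  common shape = (4, 3, 1)

Row-insert the values π_1, π_2, … into P one at a time, bumping the leftmost entry strictly greater than the inserted value down to the next row. The recording tableau Q records, in position (i, j), the step at which that cell was added to P.
  Insert 3 (step 1): P = [3];  Q = [1]
  Insert 1 (step 2): P = [1] / [3];  Q = [1] / [2]
  Insert 5 (step 3): P = [1, 5] / [3];  Q = [1, 3] / [2]
  Insert 8 (step 4): P = [1, 5, 8] / [3];  Q = [1, 3, 4] / [2]
  Insert 4 (step 5): P = [1, 4, 8] / [3, 5];  Q = [1, 3, 4] / [2, 5]
  Insert 6 (step 6): P = [1, 4, 6] / [3, 5, 8];  Q = [1, 3, 4] / [2, 5, 6]
  Insert 7 (step 7): P = [1, 4, 6, 7] / [3, 5, 8];  Q = [1, 3, 4, 7] / [2, 5, 6]
  Insert 2 (step 8): P = [1, 2, 6, 7] / [3, 4, 8] / [5];  Q = [1, 3, 4, 7] / [2, 5, 6] / [8]
Final shape: (4, 3, 1).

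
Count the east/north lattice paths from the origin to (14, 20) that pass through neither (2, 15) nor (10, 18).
Number of paths = 1194624022

Inclusion–exclusion. Total paths: C(34, 14) = 1391975640. Through P₁: C(17, 2)·C(17, 12) = 841568. Through P₂: C(28, 10)·C(6, 4) = 196846650. Since P₁ is strictly southwest of P₂, a monotone path through both must visit P₁ then P₂; paths through both = C(17, 2)·C(11, 8)·C(6, 4) = 336600. Avoid both = 1391975640 − 841568 − 196846650 + 336600 = 1194624022.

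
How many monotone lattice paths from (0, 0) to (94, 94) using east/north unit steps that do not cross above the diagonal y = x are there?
C_94 = 239993345518077005168915776623476723006280827488229600

These NE paths below the diagonal are counted by the Catalan number C_n = (1/(n + 1)) · C(2n, n). For n = 94: C_94 = (1/95) · C(188, 94) = 22799367824217315491046998779230288685596678611381812000/95 = 239993345518077005168915776623476723006280827488229600.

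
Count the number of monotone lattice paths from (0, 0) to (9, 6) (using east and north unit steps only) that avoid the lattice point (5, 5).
Number of paths = 3745

Total paths from (0, 0) to (9, 6): C(15, 9) = 5005. Paths through (5, 5): (paths (0, 0) → (5, 5)) × (paths (5, 5) → (9, 6)) = C(10, 5) · C(5, 4) = 252 · 5 = 1260. Avoidance count = 5005 − 1260 = 3745.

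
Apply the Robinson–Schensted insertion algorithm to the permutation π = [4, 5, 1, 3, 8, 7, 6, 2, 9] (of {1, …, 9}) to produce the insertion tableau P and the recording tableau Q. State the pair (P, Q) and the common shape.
P = [1, 2, 6, 9] / [3, 5, 7] / [4] / [8];  Q = [1, 2, 5, 9] / [3, 4, 6] / [7] / [8];  common shape = (4, 3, 1, 1)

Row-insert the values π_1, π_2, … into P one at a time, bumping the leftmost entry strictly greater than the inserted value down to the next row. The recording tableau Q records, in position (i, j), the step at which that cell was added to P.
  Insert 4 (step 1): P = [4];  Q = [1]
  Insert 5 (step 2): P = [4, 5];  Q = [1, 2]
  Insert 1 (step 3): P = [1, 5] / [4];  Q = [1, 2] / [3]
  Insert 3 (step 4): P = [1, 3] / [4, 5];  Q = [1, 2] / [3, 4]
  Insert 8 (step 5): P = [1, 3, 8] / [4, 5];  Q = [1, 2, 5] / [3, 4]
  Insert 7 (step 6): P = [1, 3, 7] / [4, 5, 8];  Q = [1, 2, 5] / [3, 4, 6]
  Insert 6 (step 7): P = [1, 3, 6] / [4, 5, 7] / [8];  Q = [1, 2, 5] / [3, 4, 6] / [7]
  Insert 2 (step 8): P = [1, 2, 6] / [3, 5, 7] / [4] / [8];  Q = [1, 2, 5] / [3, 4, 6] / [7] / [8]
  Insert 9 (step 9): P = [1, 2, 6, 9] / [3, 5, 7] / [4] / [8];  Q = [1, 2, 5, 9] / [3, 4, 6] / [7] / [8]
Final shape: (4, 3, 1, 1).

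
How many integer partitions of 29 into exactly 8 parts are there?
p(29, 8 parts) = 525

Partitions of n into exactly k parts are in bijection with partitions of n − k into at most k parts (subtract 1 from each part). So p(29, exactly 8) = p(21, parts ≤ 8). Computing via the recurrence p(m, j) = p(m, j−1) + p(m−j, j) gives 525.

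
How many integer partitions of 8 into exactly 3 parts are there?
p(8, 3 parts) = 5

Partitions of n into exactly k parts ↔ partitions of n − k into at most k parts (subtract 1 from each part). For n = 8, k = 3, the partitions are: 6+1+1, 5+2+1, 4+3+1, 4+2+2, 3+3+2. Count = 5.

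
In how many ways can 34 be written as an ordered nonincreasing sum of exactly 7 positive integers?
p(34, 7 parts) = 1175

Partitions of n into exactly k parts are in bijection with partitions of n − k into at most k parts (subtract 1 from each part). So p(34, exactly 7) = p(27, parts ≤ 7). Computing via the recurrence p(m, j) = p(m, j−1) + p(m−j, j) gives 1175.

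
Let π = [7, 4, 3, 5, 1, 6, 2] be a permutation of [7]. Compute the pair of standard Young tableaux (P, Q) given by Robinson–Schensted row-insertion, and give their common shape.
P = [1, 2, 6] / [3, 5] / [4] / [7];  Q = [1, 4, 6] / [2, 7] / [3] / [5];  common shape = (3, 2, 1, 1)

Row-insert the values π_1, π_2, … into P one at a time, bumping the leftmost entry strictly greater than the inserted value down to the next row. The recording tableau Q records, in position (i, j), the step at which that cell was added to P.
  Insert 7 (step 1): P = [7];  Q = [1]
  Insert 4 (step 2): P = [4] / [7];  Q = [1] / [2]
  Insert 3 (step 3): P = [3] / [4] / [7];  Q = [1] / [2] / [3]
  Insert 5 (step 4): P = [3, 5] / [4] / [7];  Q = [1, 4] / [2] / [3]
  Insert 1 (step 5): P = [1, 5] / [3] / [4] / [7];  Q = [1, 4] / [2] / [3] / [5]
  Insert 6 (step 6): P = [1, 5, 6] / [3] / [4] / [7];  Q = [1, 4, 6] / [2] / [3] / [5]
  Insert 2 (step 7): P = [1, 2, 6] / [3, 5] / [4] / [7];  Q = [1, 4, 6] / [2, 7] / [3] / [5]
Final shape: (3, 2, 1, 1).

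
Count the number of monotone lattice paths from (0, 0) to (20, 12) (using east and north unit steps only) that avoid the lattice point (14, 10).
Number of paths = 170877672

Total paths from (0, 0) to (20, 12): C(32, 20) = 225792840. Paths through (14, 10): (paths (0, 0) → (14, 10)) × (paths (14, 10) → (20, 12)) = C(24, 14) · C(8, 6) = 1961256 · 28 = 54915168. Avoidance count = 225792840 − 54915168 = 170877672.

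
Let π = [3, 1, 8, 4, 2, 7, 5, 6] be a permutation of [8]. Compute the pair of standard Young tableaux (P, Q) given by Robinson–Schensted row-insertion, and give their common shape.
P = [1, 2, 5, 6] / [3, 4, 7] / [8];  Q = [1, 3, 6, 8] / [2, 4, 7] / [5];  common shape = (4, 3, 1)

Row-insert the values π_1, π_2, … into P one at a time, bumping the leftmost entry strictly greater than the inserted value down to the next row. The recording tableau Q records, in position (i, j), the step at which that cell was added to P.
  Insert 3 (step 1): P = [3];  Q = [1]
  Insert 1 (step 2): P = [1] / [3];  Q = [1] / [2]
  Insert 8 (step 3): P = [1, 8] / [3];  Q = [1, 3] / [2]
  Insert 4 (step 4): P = [1, 4] / [3, 8];  Q = [1, 3] / [2, 4]
  Insert 2 (step 5): P = [1, 2] / [3, 4] / [8];  Q = [1, 3] / [2, 4] / [5]
  Insert 7 (step 6): P = [1, 2, 7] / [3, 4] / [8];  Q = [1, 3, 6] / [2, 4] / [5]
  Insert 5 (step 7): P = [1, 2, 5] / [3, 4, 7] / [8];  Q = [1, 3, 6] / [2, 4, 7] / [5]
  Insert 6 (step 8): P = [1, 2, 5, 6] / [3, 4, 7] / [8];  Q = [1, 3, 6, 8] / [2, 4, 7] / [5]
Final shape: (4, 3, 1).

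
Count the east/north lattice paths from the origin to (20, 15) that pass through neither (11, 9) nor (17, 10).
Number of paths = 2000711720

Inclusion–exclusion. Total paths: C(35, 20) = 3247943160. Through P₁: C(20, 11)·C(15, 9) = 840639800. Through P₂: C(27, 17)·C(8, 3) = 472431960. Since P₁ is strictly southwest of P₂, a monotone path through both must visit P₁ then P₂; paths through both = C(20, 11)·C(7, 6)·C(8, 3) = 65840320. Avoid both = 3247943160 − 840639800 − 472431960 + 65840320 = 2000711720.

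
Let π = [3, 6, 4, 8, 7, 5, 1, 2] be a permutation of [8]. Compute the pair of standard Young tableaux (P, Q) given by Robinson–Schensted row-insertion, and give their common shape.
P = [1, 2, 5] / [3, 4] / [6, 7] / [8];  Q = [1, 2, 4] / [3, 5] / [6, 8] / [7];  common shape = (3, 2, 2, 1)

Row-insert the values π_1, π_2, … into P one at a time, bumping the leftmost entry strictly greater than the inserted value down to the next row. The recording tableau Q records, in position (i, j), the step at which that cell was added to P.
  Insert 3 (step 1): P = [3];  Q = [1]
  Insert 6 (step 2): P = [3, 6];  Q = [1, 2]
  Insert 4 (step 3): P = [3, 4] / [6];  Q = [1, 2] / [3]
  Insert 8 (step 4): P = [3, 4, 8] / [6];  Q = [1, 2, 4] / [3]
  Insert 7 (step 5): P = [3, 4, 7] / [6, 8];  Q = [1, 2, 4] / [3, 5]
  Insert 5 (step 6): P = [3, 4, 5] / [6, 7] / [8];  Q = [1, 2, 4] / [3, 5] / [6]
  Insert 1 (step 7): P = [1, 4, 5] / [3, 7] / [6] / [8];  Q = [1, 2, 4] / [3, 5] / [6] / [7]
  Insert 2 (step 8): P = [1, 2, 5] / [3, 4] / [6, 7] / [8];  Q = [1, 2, 4] / [3, 5] / [6, 8] / [7]
Final shape: (3, 2, 2, 1).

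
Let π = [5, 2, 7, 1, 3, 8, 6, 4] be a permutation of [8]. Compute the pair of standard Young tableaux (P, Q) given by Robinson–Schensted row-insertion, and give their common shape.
P = [1, 3, 4] / [2, 6, 8] / [5, 7];  Q = [1, 3, 6] / [2, 5, 7] / [4, 8];  common shape = (3, 3, 2)

Row-insert the values π_1, π_2, … into P one at a time, bumping the leftmost entry strictly greater than the inserted value down to the next row. The recording tableau Q records, in position (i, j), the step at which that cell was added to P.
  Insert 5 (step 1): P = [5];  Q = [1]
  Insert 2 (step 2): P = [2] / [5];  Q = [1] / [2]
  Insert 7 (step 3): P = [2, 7] / [5];  Q = [1, 3] / [2]
  Insert 1 (step 4): P = [1, 7] / [2] / [5];  Q = [1, 3] / [2] / [4]
  Insert 3 (step 5): P = [1, 3] / [2, 7] / [5];  Q = [1, 3] / [2, 5] / [4]
  Insert 8 (step 6): P = [1, 3, 8] / [2, 7] / [5];  Q = [1, 3, 6] / [2, 5] / [4]
  Insert 6 (step 7): P = [1, 3, 6] / [2, 7, 8] / [5];  Q = [1, 3, 6] / [2, 5, 7] / [4]
  Insert 4 (step 8): P = [1, 3, 4] / [2, 6, 8] / [5, 7];  Q = [1, 3, 6] / [2, 5, 7] / [4, 8]
Final shape: (3, 3, 2).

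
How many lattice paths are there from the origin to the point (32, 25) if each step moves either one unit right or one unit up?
Number of paths = 9929472283517787

A monotone lattice path from (0, 0) to (32, 25) consists of 32 east steps and 25 north steps in some order, so it is determined by which 32 of the 57 steps are east. The count is C(57, 32) = 9929472283517787.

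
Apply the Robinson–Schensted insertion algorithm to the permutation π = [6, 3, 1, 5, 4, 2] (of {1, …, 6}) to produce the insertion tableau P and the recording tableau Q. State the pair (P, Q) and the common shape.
P = [1, 2] / [3, 4] / [5] / [6];  Q = [1, 4] / [2, 5] / [3] / [6];  common shape = (2, 2, 1, 1)

Row-insert the values π_1, π_2, … into P one at a time, bumping the leftmost entry strictly greater than the inserted value down to the next row. The recording tableau Q records, in position (i, j), the step at which that cell was added to P.
  Insert 6 (step 1): P = [6];  Q = [1]
  Insert 3 (step 2): P = [3] / [6];  Q = [1] / [2]
  Insert 1 (step 3): P = [1] / [3] / [6];  Q = [1] / [2] / [3]
  Insert 5 (step 4): P = [1, 5] / [3] / [6];  Q = [1, 4] / [2] / [3]
  Insert 4 (step 5): P = [1, 4] / [3, 5] / [6];  Q = [1, 4] / [2, 5] / [3]
  Insert 2 (step 6): P = [1, 2] / [3, 4] / [5] / [6];  Q = [1, 4] / [2, 5] / [3] / [6]
Final shape: (2, 2, 1, 1).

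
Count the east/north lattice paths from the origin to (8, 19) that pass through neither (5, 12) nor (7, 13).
Number of paths = 1064823

Inclusion–exclusion. Total paths: C(27, 8) = 2220075. Through P₁: C(17, 5)·C(10, 3) = 742560. Through P₂: C(20, 7)·C(7, 1) = 542640. Since P₁ is strictly southwest of P₂, a monotone path through both must visit P₁ then P₂; paths through both = C(17, 5)·C(3, 2)·C(7, 1) = 129948. Avoid both = 2220075 − 742560 − 542640 + 129948 = 1064823.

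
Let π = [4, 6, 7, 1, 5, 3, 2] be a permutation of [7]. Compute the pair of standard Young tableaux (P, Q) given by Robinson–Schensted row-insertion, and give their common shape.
P = [1, 2, 7] / [3, 5] / [4] / [6];  Q = [1, 2, 3] / [4, 5] / [6] / [7];  common shape = (3, 2, 1, 1)

Row-insert the values π_1, π_2, … into P one at a time, bumping the leftmost entry strictly greater than the inserted value down to the next row. The recording tableau Q records, in position (i, j), the step at which that cell was added to P.
  Insert 4 (step 1): P = [4];  Q = [1]
  Insert 6 (step 2): P = [4, 6];  Q = [1, 2]
  Insert 7 (step 3): P = [4, 6, 7];  Q = [1, 2, 3]
  Insert 1 (step 4): P = [1, 6, 7] / [4];  Q = [1, 2, 3] / [4]
  Insert 5 (step 5): P = [1, 5, 7] / [4, 6];  Q = [1, 2, 3] / [4, 5]
  Insert 3 (step 6): P = [1, 3, 7] / [4, 5] / [6];  Q = [1, 2, 3] / [4, 5] / [6]
  Insert 2 (step 7): P = [1, 2, 7] / [3, 5] / [4] / [6];  Q = [1, 2, 3] / [4, 5] / [6] / [7]
Final shape: (3, 2, 1, 1).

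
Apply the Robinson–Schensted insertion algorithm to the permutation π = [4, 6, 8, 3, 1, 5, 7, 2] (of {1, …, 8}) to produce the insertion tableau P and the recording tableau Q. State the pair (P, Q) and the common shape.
P = [1, 2, 7] / [3, 5, 8] / [4, 6];  Q = [1, 2, 3] / [4, 6, 7] / [5, 8];  common shape = (3, 3, 2)

Row-insert the values π_1, π_2, … into P one at a time, bumping the leftmost entry strictly greater than the inserted value down to the next row. The recording tableau Q records, in position (i, j), the step at which that cell was added to P.
  Insert 4 (step 1): P = [4];  Q = [1]
  Insert 6 (step 2): P = [4, 6];  Q = [1, 2]
  Insert 8 (step 3): P = [4, 6, 8];  Q = [1, 2, 3]
  Insert 3 (step 4): P = [3, 6, 8] / [4];  Q = [1, 2, 3] / [4]
  Insert 1 (step 5): P = [1, 6, 8] / [3] / [4];  Q = [1, 2, 3] / [4] / [5]
  Insert 5 (step 6): P = [1, 5, 8] / [3, 6] / [4];  Q = [1, 2, 3] / [4, 6] / [5]
  Insert 7 (step 7): P = [1, 5, 7] / [3, 6, 8] / [4];  Q = [1, 2, 3] / [4, 6, 7] / [5]
  Insert 2 (step 8): P = [1, 2, 7] / [3, 5, 8] / [4, 6];  Q = [1, 2, 3] / [4, 6, 7] / [5, 8]
Final shape: (3, 3, 2).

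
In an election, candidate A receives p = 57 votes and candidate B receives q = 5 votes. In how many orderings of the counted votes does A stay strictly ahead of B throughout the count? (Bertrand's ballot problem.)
Strict-lead orderings = 5427292

Total orderings of the 62 votes with 57 for A: C(62, 57) = 6471002. By the Bertrand ballot formula (Cycle Lemma / reflection principle), the number of orderings in which A is strictly ahead of B throughout is (p − q)/(p + q) · C(p + q, p) = (57 − 5)/(57 + 5) · 6471002 = 5427292.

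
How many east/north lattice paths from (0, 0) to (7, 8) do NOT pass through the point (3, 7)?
Number of paths = 5835

Total paths from (0, 0) to (7, 8): C(15, 7) = 6435. Paths through (3, 7): (paths (0, 0) → (3, 7)) × (paths (3, 7) → (7, 8)) = C(10, 3) · C(5, 4) = 120 · 5 = 600. Avoidance count = 6435 − 600 = 5835.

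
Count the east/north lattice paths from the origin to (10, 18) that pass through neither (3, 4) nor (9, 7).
Number of paths = 8951310

Inclusion–exclusion. Total paths: C(28, 10) = 13123110. Through P₁: C(7, 3)·C(21, 7) = 4069800. Through P₂: C(16, 9)·C(12, 1) = 137280. Since P₁ is strictly southwest of P₂, a monotone path through both must visit P₁ then P₂; paths through both = C(7, 3)·C(9, 6)·C(12, 1) = 35280. Avoid both = 13123110 − 4069800 − 137280 + 35280 = 8951310.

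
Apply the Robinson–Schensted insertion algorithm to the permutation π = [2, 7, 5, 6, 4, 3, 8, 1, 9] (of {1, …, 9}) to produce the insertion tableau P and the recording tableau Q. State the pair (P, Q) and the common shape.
P = [1, 3, 6, 8, 9] / [2] / [4] / [5] / [7];  Q = [1, 2, 4, 7, 9] / [3] / [5] / [6] / [8];  common shape = (5, 1, 1, 1, 1)

Row-insert the values π_1, π_2, … into P one at a time, bumping the leftmost entry strictly greater than the inserted value down to the next row. The recording tableau Q records, in position (i, j), the step at which that cell was added to P.
  Insert 2 (step 1): P = [2];  Q = [1]
  Insert 7 (step 2): P = [2, 7];  Q = [1, 2]
  Insert 5 (step 3): P = [2, 5] / [7];  Q = [1, 2] / [3]
  Insert 6 (step 4): P = [2, 5, 6] / [7];  Q = [1, 2, 4] / [3]
  Insert 4 (step 5): P = [2, 4, 6] / [5] / [7];  Q = [1, 2, 4] / [3] / [5]
  Insert 3 (step 6): P = [2, 3, 6] / [4] / [5] / [7];  Q = [1, 2, 4] / [3] / [5] / [6]
  Insert 8 (step 7): P = [2, 3, 6, 8] / [4] / [5] / [7];  Q = [1, 2, 4, 7] / [3] / [5] / [6]
  Insert 1 (step 8): P = [1, 3, 6, 8] / [2] / [4] / [5] / [7];  Q = [1, 2, 4, 7] / [3] / [5] / [6] / [8]
  Insert 9 (step 9): P = [1, 3, 6, 8, 9] / [2] / [4] / [5] / [7];  Q = [1, 2, 4, 7, 9] / [3] / [5] / [6] / [8]
Final shape: (5, 1, 1, 1, 1).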